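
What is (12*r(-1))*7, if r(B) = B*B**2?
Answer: -84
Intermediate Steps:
r(B) = B**3
(12*r(-1))*7 = (12*(-1)**3)*7 = (12*(-1))*7 = -12*7 = -84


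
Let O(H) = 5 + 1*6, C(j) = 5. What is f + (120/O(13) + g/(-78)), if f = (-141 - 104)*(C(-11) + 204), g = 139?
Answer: -43926059/858 ≈ -51196.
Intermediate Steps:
O(H) = 11 (O(H) = 5 + 6 = 11)
f = -51205 (f = (-141 - 104)*(5 + 204) = -245*209 = -51205)
f + (120/O(13) + g/(-78)) = -51205 + (120/11 + 139/(-78)) = -51205 + (120*(1/11) + 139*(-1/78)) = -51205 + (120/11 - 139/78) = -51205 + 7831/858 = -43926059/858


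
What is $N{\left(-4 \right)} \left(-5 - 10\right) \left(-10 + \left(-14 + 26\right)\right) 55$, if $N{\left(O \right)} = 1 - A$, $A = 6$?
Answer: $8250$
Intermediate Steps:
$N{\left(O \right)} = -5$ ($N{\left(O \right)} = 1 - 6 = -5$)
$N{\left(-4 \right)} \left(-5 - 10\right) \left(-10 + \left(-14 + 26\right)\right) 55 = - 5 \left(-5 - 10\right) \left(-10 + \left(-14 + 26\right)\right) 55 = - 5 \left(- 15 \left(-10 + 12\right)\right) 55 = - 5 \left(\left(-15\right) 2\right) 55 = \left(-5\right) \left(-30\right) 55 = 150 \cdot 55 = 8250$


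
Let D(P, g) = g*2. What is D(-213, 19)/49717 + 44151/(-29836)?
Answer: -2193921499/1483356412 ≈ -1.4790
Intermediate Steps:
D(P, g) = 2*g
D(-213, 19)/49717 + 44151/(-29836) = (2*19)/49717 + 44151/(-29836) = 38*(1/49717) + 44151*(-1/29836) = 38/49717 - 44151/29836 = -2193921499/1483356412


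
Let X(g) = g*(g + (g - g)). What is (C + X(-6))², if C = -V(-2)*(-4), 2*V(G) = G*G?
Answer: 1936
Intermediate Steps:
V(G) = G²/2 (V(G) = (G*G)/2 = G²/2)
C = 8 (C = -(-2)²/2*(-4) = -4/2*(-4) = -1*2*(-4) = -2*(-4) = 8)
X(g) = g² (X(g) = g*(g + 0) = g*g = g²)
(C + X(-6))² = (8 + (-6)²)² = (8 + 36)² = 44² = 1936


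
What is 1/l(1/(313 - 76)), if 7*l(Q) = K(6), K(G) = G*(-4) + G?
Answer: -7/18 ≈ -0.38889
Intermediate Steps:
K(G) = -3*G (K(G) = -4*G + G = -3*G)
l(Q) = -18/7 (l(Q) = (-3*6)/7 = (1/7)*(-18) = -18/7)
1/l(1/(313 - 76)) = 1/(-18/7) = -7/18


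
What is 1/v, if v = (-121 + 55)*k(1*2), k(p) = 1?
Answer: -1/66 ≈ -0.015152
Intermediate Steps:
v = -66 (v = (-121 + 55)*1 = -66*1 = -66)
1/v = 1/(-66) = -1/66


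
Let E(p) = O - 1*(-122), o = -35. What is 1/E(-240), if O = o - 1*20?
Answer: 1/67 ≈ 0.014925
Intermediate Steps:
O = -55 (O = -35 - 1*20 = -35 - 20 = -55)
E(p) = 67 (E(p) = -55 - 1*(-122) = -55 + 122 = 67)
1/E(-240) = 1/67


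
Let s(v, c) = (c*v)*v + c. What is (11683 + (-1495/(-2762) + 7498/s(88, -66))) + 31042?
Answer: 30161050268087/705925770 ≈ 42726.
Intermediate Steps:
s(v, c) = c + c*v² (s(v, c) = c*v² + c = c + c*v²)
(11683 + (-1495/(-2762) + 7498/s(88, -66))) + 31042 = (11683 + (-1495/(-2762) + 7498/((-66*(1 + 88²))))) + 31042 = (11683 + (-1495*(-1/2762) + 7498/((-66*(1 + 7744))))) + 31042 = (11683 + (1495/2762 + 7498/((-66*7745)))) + 31042 = (11683 + (1495/2762 + 7498/(-511170))) + 31042 = (11683 + (1495/2762 + 7498*(-1/511170))) + 31042 = (11683 + (1495/2762 - 3749/255585)) + 31042 = (11683 + 371744837/705925770) + 31042 = 8247702515747/705925770 + 31042 = 30161050268087/705925770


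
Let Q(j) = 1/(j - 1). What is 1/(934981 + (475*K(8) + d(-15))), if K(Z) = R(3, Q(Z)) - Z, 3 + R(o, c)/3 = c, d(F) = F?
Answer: 7/6489662 ≈ 1.0786e-6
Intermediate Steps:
Q(j) = 1/(-1 + j)
R(o, c) = -9 + 3*c
K(Z) = -9 - Z + 3/(-1 + Z) (K(Z) = (-9 + 3/(-1 + Z)) - Z = -9 - Z + 3/(-1 + Z))
1/(934981 + (475*K(8) + d(-15))) = 1/(934981 + (475*((12 - 1*8**2 - 8*8)/(-1 + 8)) - 15)) = 1/(934981 + (475*((12 - 1*64 - 64)/7) - 15)) = 1/(934981 + (475*((12 - 64 - 64)/7) - 15)) = 1/(934981 + (475*((1/7)*(-116)) - 15)) = 1/(934981 + (475*(-116/7) - 15)) = 1/(934981 + (-55100/7 - 15)) = 1/(934981 - 55205/7) = 1/(6489662/7) = 7/6489662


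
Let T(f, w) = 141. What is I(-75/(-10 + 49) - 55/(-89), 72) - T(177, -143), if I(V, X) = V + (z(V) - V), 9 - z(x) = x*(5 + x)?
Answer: -170246418/1338649 ≈ -127.18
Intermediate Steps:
z(x) = 9 - x*(5 + x)
I(V, X) = 9 - V² - 5*V (I(V, X) = V + ((9 - V² - 5*V) - V) = V + (9 - V² - 6*V) = 9 - V² - 5*V)
I(-75/(-10 + 49) - 55/(-89), 72) - T(177, -143) = (9 - (-75/(-10 + 49) - 55/(-89))² - 5*(-75/(-10 + 49) - 55/(-89))) - 1*141 = (9 - (-75/39 - 55*(-1/89))² - 5*(-75/39 - 55*(-1/89))) - 141 = (9 - (-75*1/39 + 55/89)² - 5*(-75*1/39 + 55/89)) - 141 = (9 - (-25/13 + 55/89)² - 5*(-25/13 + 55/89)) - 141 = (9 - (-1510/1157)² - 5*(-1510/1157)) - 141 = (9 - 1*2280100/1338649 + 7550/1157) - 141 = (9 - 2280100/1338649 + 7550/1157) - 141 = 18503091/1338649 - 141 = -170246418/1338649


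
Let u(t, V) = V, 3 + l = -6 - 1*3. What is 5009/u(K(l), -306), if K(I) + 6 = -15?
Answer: -5009/306 ≈ -16.369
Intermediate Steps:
l = -12 (l = -3 + (-6 - 1*3) = -3 + (-6 - 3) = -3 - 9 = -12)
K(I) = -21 (K(I) = -6 - 15 = -21)
5009/u(K(l), -306) = 5009/(-306) = 5009*(-1/306) = -5009/306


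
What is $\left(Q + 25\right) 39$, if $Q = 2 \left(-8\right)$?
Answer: $351$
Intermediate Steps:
$Q = -16$
$\left(Q + 25\right) 39 = \left(-16 + 25\right) 39 = 9 \cdot 39 = 351$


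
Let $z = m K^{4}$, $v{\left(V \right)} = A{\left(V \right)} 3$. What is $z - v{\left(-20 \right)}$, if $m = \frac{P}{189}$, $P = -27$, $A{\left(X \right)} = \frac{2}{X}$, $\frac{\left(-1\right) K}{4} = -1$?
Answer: $- \frac{2539}{70} \approx -36.271$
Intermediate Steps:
$K = 4$ ($K = \left(-4\right) \left(-1\right) = 4$)
$v{\left(V \right)} = \frac{6}{V}$ ($v{\left(V \right)} = \frac{2}{V} 3 = \frac{6}{V}$)
$m = - \frac{1}{7}$ ($m = - \frac{27}{189} = \left(-27\right) \frac{1}{189} = - \frac{1}{7} \approx -0.14286$)
$z = - \frac{256}{7}$ ($z = - \frac{4^{4}}{7} = \left(- \frac{1}{7}\right) 256 = - \frac{256}{7} \approx -36.571$)
$z - v{\left(-20 \right)} = - \frac{256}{7} - \frac{6}{-20} = - \frac{256}{7} - 6 \left(- \frac{1}{20}\right) = - \frac{256}{7} - - \frac{3}{10} = - \frac{256}{7} + \frac{3}{10} = - \frac{2539}{70}$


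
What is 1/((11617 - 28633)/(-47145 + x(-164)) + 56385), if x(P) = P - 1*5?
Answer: 23657/1333908453 ≈ 1.7735e-5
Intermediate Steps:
x(P) = -5 + P (x(P) = P - 5 = -5 + P)
1/((11617 - 28633)/(-47145 + x(-164)) + 56385) = 1/((11617 - 28633)/(-47145 + (-5 - 164)) + 56385) = 1/(-17016/(-47145 - 169) + 56385) = 1/(-17016/(-47314) + 56385) = 1/(-17016*(-1/47314) + 56385) = 1/(8508/23657 + 56385) = 1/(1333908453/23657) = 23657/1333908453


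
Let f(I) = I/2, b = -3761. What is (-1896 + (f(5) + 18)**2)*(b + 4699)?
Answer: -2768507/2 ≈ -1.3843e+6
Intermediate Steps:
f(I) = I/2 (f(I) = I*(1/2) = I/2)
(-1896 + (f(5) + 18)**2)*(b + 4699) = (-1896 + ((1/2)*5 + 18)**2)*(-3761 + 4699) = (-1896 + (5/2 + 18)**2)*938 = (-1896 + (41/2)**2)*938 = (-1896 + 1681/4)*938 = -5903/4*938 = -2768507/2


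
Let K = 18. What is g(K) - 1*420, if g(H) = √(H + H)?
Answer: -414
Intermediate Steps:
g(H) = √2*√H (g(H) = √(2*H) = √2*√H)
g(K) - 1*420 = √2*√18 - 1*420 = √2*(3*√2) - 420 = 6 - 420 = -414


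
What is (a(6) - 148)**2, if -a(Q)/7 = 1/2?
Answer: 91809/4 ≈ 22952.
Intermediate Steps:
a(Q) = -7/2
(a(6) - 148)**2 = (-7/2 - 148)**2 = (-303/2)**2 = 91809/4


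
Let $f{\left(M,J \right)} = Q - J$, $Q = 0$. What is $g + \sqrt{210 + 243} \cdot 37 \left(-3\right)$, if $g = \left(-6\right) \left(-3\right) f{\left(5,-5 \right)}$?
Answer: $90 - 111 \sqrt{453} \approx -2272.5$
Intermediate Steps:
$f{\left(M,J \right)} = - J$ ($f{\left(M,J \right)} = 0 - J = - J$)
$g = 90$ ($g = \left(-6\right) \left(-3\right) \left(\left(-1\right) \left(-5\right)\right) = 18 \cdot 5 = 90$)
$g + \sqrt{210 + 243} \cdot 37 \left(-3\right) = 90 + \sqrt{210 + 243} \cdot 37 \left(-3\right) = 90 + \sqrt{453} \left(-111\right) = 90 - 111 \sqrt{453}$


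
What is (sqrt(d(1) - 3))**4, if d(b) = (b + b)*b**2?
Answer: 1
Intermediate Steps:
d(b) = 2*b**3 (d(b) = (2*b)*b**2 = 2*b**3)
(sqrt(d(1) - 3))**4 = (sqrt(2*1**3 - 3))**4 = (sqrt(2*1 - 3))**4 = (sqrt(2 - 3))**4 = (sqrt(-1))**4 = I**4 = 1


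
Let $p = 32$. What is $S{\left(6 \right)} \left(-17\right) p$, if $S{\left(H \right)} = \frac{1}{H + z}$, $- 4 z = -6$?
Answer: $- \frac{1088}{15} \approx -72.533$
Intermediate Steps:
$z = \frac{3}{2}$ ($z = \left(- \frac{1}{4}\right) \left(-6\right) = \frac{3}{2} \approx 1.5$)
$S{\left(H \right)} = \frac{1}{\frac{3}{2} + H}$ ($S{\left(H \right)} = \frac{1}{H + \frac{3}{2}} = \frac{1}{\frac{3}{2} + H}$)
$S{\left(6 \right)} \left(-17\right) p = \frac{2}{3 + 2 \cdot 6} \left(-17\right) 32 = \frac{2}{3 + 12} \left(-17\right) 32 = \frac{2}{15} \left(-17\right) 32 = \left(- \frac{34}{15}\right) 32 = - \frac{1088}{15}$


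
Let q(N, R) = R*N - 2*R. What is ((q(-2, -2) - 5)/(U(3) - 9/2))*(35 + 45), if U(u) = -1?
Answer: -480/11 ≈ -43.636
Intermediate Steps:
q(N, R) = -2*R + N*R (q(N, R) = N*R - 2*R = -2*R + N*R)
((q(-2, -2) - 5)/(U(3) - 9/2))*(35 + 45) = ((-2*(-2 - 2) - 5)/(-1 - 9/2))*(35 + 45) = ((-2*(-4) - 5)/(-1 - 9*½))*80 = ((8 - 5)/(-1 - 9/2))*80 = (3/(-11/2))*80 = (3*(-2/11))*80 = -6/11*80 = -480/11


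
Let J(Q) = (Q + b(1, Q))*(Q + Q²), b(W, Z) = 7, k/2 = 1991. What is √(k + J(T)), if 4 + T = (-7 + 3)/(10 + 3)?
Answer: √114825542/169 ≈ 63.406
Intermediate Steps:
k = 3982 (k = 2*1991 = 3982)
T = -56/13 (T = -4 + (-7 + 3)/(10 + 3) = -4 - 4/13 = -56/13 ≈ -4.3077)
J(Q) = (7 + Q)*(Q + Q²) (J(Q) = (Q + 7)*(Q + Q²) = (7 + Q)*(Q + Q²))
√(k + J(T)) = √(3982 - 56*(7 + (-56/13)² + 8*(-56/13))/13) = √(3982 - 56*(7 + 3136/169 - 448/13)/13) = √(3982 - 56/13*(-1505/169)) = √(3982 + 84280/2197) = √(8832734/2197) = √114825542/169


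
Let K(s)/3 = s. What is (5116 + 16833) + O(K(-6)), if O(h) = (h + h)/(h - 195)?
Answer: 1558391/71 ≈ 21949.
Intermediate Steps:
K(s) = 3*s
O(h) = 2*h/(-195 + h) (O(h) = (2*h)/(-195 + h) = 2*h/(-195 + h))
(5116 + 16833) + O(K(-6)) = (5116 + 16833) + 2*(3*(-6))/(-195 + 3*(-6)) = 21949 + 2*(-18)/(-195 - 18) = 21949 + 2*(-18)/(-213) = 21949 + 2*(-18)*(-1/213) = 21949 + 12/71 = 1558391/71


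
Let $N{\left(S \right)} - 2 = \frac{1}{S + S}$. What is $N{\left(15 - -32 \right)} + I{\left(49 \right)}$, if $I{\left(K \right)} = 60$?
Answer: $\frac{5829}{94} \approx 62.011$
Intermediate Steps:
$N{\left(S \right)} = 2 + \frac{1}{2 S}$ ($N{\left(S \right)} = 2 + \frac{1}{S + S} = 2 + \frac{1}{2 S}$)
$N{\left(15 - -32 \right)} + I{\left(49 \right)} = \left(2 + \frac{1}{2 \left(15 - -32\right)}\right) + 60 = \left(2 + \frac{1}{2 \left(15 + 32\right)}\right) + 60 = \left(2 + \frac{1}{2 \cdot 47}\right) + 60 = \left(2 + \frac{1}{2} \cdot \frac{1}{47}\right) + 60 = \left(2 + \frac{1}{94}\right) + 60 = \frac{189}{94} + 60 = \frac{5829}{94}$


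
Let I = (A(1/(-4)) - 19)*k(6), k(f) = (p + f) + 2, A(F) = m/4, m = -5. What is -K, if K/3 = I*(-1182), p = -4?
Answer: -287226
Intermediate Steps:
A(F) = -5/4
k(f) = -2 + f (k(f) = (-4 + f) + 2 = -2 + f)
I = -81 (I = (-5/4 - 19)*(-2 + 6) = -81/4*4 = -81)
K = 287226 (K = 3*(-81*(-1182)) = 3*95742 = 287226)
-K = -1*287226 = -287226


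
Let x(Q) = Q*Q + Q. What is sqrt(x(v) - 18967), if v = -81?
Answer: I*sqrt(12487) ≈ 111.75*I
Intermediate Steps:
x(Q) = Q + Q**2 (x(Q) = Q**2 + Q = Q + Q**2)
sqrt(x(v) - 18967) = sqrt(-81*(1 - 81) - 18967) = sqrt(-81*(-80) - 18967) = sqrt(6480 - 18967) = sqrt(-12487) = I*sqrt(12487)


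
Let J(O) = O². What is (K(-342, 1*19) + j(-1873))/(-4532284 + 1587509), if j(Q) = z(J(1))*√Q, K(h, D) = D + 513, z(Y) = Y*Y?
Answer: -532/2944775 - I*√1873/2944775 ≈ -0.00018066 - 1.4697e-5*I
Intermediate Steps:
z(Y) = Y²
K(h, D) = 513 + D
j(Q) = √Q (j(Q) = (1²)²*√Q = 1²*√Q = 1*√Q = √Q)
(K(-342, 1*19) + j(-1873))/(-4532284 + 1587509) = ((513 + 1*19) + √(-1873))/(-4532284 + 1587509) = ((513 + 19) + I*√1873)/(-2944775) = (532 + I*√1873)*(-1/2944775) = -532/2944775 - I*√1873/2944775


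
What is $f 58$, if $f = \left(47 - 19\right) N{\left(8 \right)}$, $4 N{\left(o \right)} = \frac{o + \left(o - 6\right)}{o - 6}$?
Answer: $2030$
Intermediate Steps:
$N{\left(o \right)} = \frac{-6 + 2 o}{4 \left(-6 + o\right)}$ ($N{\left(o \right)} = \frac{\left(o + \left(o - 6\right)\right) \frac{1}{o - 6}}{4} = \frac{\left(o + \left(o - 6\right)\right) \frac{1}{-6 + o}}{4} = \frac{\left(o + \left(-6 + o\right)\right) \frac{1}{-6 + o}}{4} = \frac{\left(-6 + 2 o\right) \frac{1}{-6 + o}}{4} = \frac{\frac{1}{-6 + o} \left(-6 + 2 o\right)}{4} = \frac{-6 + 2 o}{4 \left(-6 + o\right)}$)
$f = 35$ ($f = \left(47 - 19\right) \frac{-3 + 8}{2 \left(-6 + 8\right)} = 28 \cdot \frac{1}{2} \cdot \frac{1}{2} \cdot 5 = 28 \cdot \frac{5}{4} = 35$)
$f 58 = 35 \cdot 58 = 2030$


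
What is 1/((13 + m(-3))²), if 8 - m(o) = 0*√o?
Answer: 1/441 ≈ 0.0022676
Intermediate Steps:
m(o) = 8 (m(o) = 8 - 0*√o = 8 - 1*0 = 8 + 0 = 8)
1/((13 + m(-3))²) = 1/((13 + 8)²) = 1/(21²) = 1/441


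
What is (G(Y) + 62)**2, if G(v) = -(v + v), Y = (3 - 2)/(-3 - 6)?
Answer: 313600/81 ≈ 3871.6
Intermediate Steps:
Y = -1/9 (Y = 1/(-9) = 1*(-1/9) = -1/9 ≈ -0.11111)
G(v) = -2*v
(G(Y) + 62)**2 = (-2*(-1/9) + 62)**2 = (2/9 + 62)**2 = (560/9)**2 = 313600/81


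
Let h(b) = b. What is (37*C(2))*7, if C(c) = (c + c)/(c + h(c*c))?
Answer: 518/3 ≈ 172.67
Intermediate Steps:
C(c) = 2*c/(c + c**2) (C(c) = (c + c)/(c + c*c) = (2*c)/(c + c**2) = 2*c/(c + c**2))
(37*C(2))*7 = (37*(2/(1 + 2)))*7 = (37*(2/3))*7 = (74/3)*7 = 518/3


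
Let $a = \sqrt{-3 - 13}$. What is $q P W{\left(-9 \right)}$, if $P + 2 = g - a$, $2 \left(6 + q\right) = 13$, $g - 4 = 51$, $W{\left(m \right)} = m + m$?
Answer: $-477 + 36 i \approx -477.0 + 36.0 i$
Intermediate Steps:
$W{\left(m \right)} = 2 m$
$g = 55$ ($g = 4 + 51 = 55$)
$a = 4 i$ ($a = \sqrt{-16} = 4 i \approx 4.0 i$)
$q = \frac{1}{2}$ ($q = -6 + \frac{1}{2} \cdot 13 = -6 + \frac{13}{2} = \frac{1}{2} \approx 0.5$)
$P = 53 - 4 i$ ($P = -2 + \left(55 - 4 i\right) = 53 - 4 i \approx 53.0 - 4.0 i$)
$q P W{\left(-9 \right)} = \frac{53 - 4 i}{2} \cdot 2 \left(-9\right) = \left(\frac{53}{2} - 2 i\right) \left(-18\right) = -477 + 36 i$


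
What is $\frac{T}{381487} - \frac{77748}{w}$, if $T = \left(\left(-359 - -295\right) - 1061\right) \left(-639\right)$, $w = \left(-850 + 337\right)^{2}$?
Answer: $\frac{2798697607}{1761325479} \approx 1.589$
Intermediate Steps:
$w = 263169$ ($w = \left(-513\right)^{2} = 263169$)
$T = 718875$ ($T = \left(\left(-359 + 295\right) - 1061\right) \left(-639\right) = \left(-64 - 1061\right) \left(-639\right) = \left(-1125\right) \left(-639\right) = 718875$)
$\frac{T}{381487} - \frac{77748}{w} = \frac{718875}{381487} - \frac{77748}{263169} = 718875 \cdot \frac{1}{381487} - \frac{1364}{4617} = \frac{718875}{381487} - \frac{1364}{4617} = \frac{2798697607}{1761325479}$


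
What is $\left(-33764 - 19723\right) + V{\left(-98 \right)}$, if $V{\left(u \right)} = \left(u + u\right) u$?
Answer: $-34279$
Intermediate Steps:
$V{\left(u \right)} = 2 u^{2}$ ($V{\left(u \right)} = 2 u u = 2 u^{2}$)
$\left(-33764 - 19723\right) + V{\left(-98 \right)} = \left(-33764 - 19723\right) + 2 \left(-98\right)^{2} = -53487 + 2 \cdot 9604 = -53487 + 19208 = -34279$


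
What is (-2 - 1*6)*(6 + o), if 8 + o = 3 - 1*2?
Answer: 8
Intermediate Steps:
o = -7 (o = -8 + (3 - 1*2) = -8 + (3 - 2) = -8 + 1 = -7)
(-2 - 1*6)*(6 + o) = (-2 - 1*6)*(6 - 7) = (-2 - 6)*(-1) = -8*(-1) = 8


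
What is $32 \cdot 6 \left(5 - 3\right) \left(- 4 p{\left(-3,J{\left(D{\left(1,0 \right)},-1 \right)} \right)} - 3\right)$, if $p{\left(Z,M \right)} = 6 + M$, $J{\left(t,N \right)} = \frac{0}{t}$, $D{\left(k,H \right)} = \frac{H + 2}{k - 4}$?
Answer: $-10368$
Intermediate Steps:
$D{\left(k,H \right)} = \frac{2 + H}{-4 + k}$
$J{\left(t,N \right)} = 0$
$32 \cdot 6 \left(5 - 3\right) \left(- 4 p{\left(-3,J{\left(D{\left(1,0 \right)},-1 \right)} \right)} - 3\right) = 32 \cdot 6 \left(5 - 3\right) \left(- 4 \left(6 + 0\right) - 3\right) = 192 \cdot 2 \left(\left(-4\right) 6 - 3\right) = 192 \cdot 2 \left(-24 - 3\right) = 192 \cdot 2 \left(-27\right) = 192 \left(-54\right) = -10368$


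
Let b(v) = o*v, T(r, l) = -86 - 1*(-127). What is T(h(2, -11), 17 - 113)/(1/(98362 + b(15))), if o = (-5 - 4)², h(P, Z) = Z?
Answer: 4082657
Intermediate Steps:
o = 81 (o = (-9)² = 81)
T(r, l) = 41 (T(r, l) = -86 + 127 = 41)
b(v) = 81*v
T(h(2, -11), 17 - 113)/(1/(98362 + b(15))) = 41/(1/(98362 + 81*15)) = 41/(1/(98362 + 1215)) = 41/(1/99577) = 41*99577 = 4082657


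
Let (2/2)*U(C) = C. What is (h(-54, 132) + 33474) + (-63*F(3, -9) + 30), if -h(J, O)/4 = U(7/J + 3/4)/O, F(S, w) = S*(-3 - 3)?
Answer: 123449765/3564 ≈ 34638.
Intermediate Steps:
F(S, w) = -6*S (F(S, w) = S*(-6) = -6*S)
U(C) = C
h(J, O) = -4*(¾ + 7/J)/O (h(J, O) = -4*(7/J + 3/4)/O = -4*(7/J + 3*(¼))/O = -4*(7/J + ¾)/O = -4*(¾ + 7/J)/O)
(h(-54, 132) + 33474) + (-63*F(3, -9) + 30) = ((-28 - 3*(-54))/(-54*132) + 33474) + (-(-378)*3 + 30) = (-1/54*1/132*(-28 + 162) + 33474) + (-63*(-18) + 30) = (-1/54*1/132*134 + 33474) + (1134 + 30) = (-67/3564 + 33474) + 1164 = 119301269/3564 + 1164 = 123449765/3564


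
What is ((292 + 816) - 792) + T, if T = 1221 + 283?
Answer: 1820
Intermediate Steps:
T = 1504
((292 + 816) - 792) + T = ((292 + 816) - 792) + 1504 = (1108 - 792) + 1504 = 316 + 1504 = 1820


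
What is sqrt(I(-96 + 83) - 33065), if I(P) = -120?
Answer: I*sqrt(33185) ≈ 182.17*I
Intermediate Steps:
sqrt(I(-96 + 83) - 33065) = sqrt(-120 - 33065) = sqrt(-33185) = I*sqrt(33185)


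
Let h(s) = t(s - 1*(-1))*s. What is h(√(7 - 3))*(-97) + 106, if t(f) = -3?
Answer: 688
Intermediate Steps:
h(s) = -3*s
h(√(7 - 3))*(-97) + 106 = -3*√(7 - 3)*(-97) + 106 = -3*√4*(-97) + 106 = -3*2*(-97) + 106 = -6*(-97) + 106 = 582 + 106 = 688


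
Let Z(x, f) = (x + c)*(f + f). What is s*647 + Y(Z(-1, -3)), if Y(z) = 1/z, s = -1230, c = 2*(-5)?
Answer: -52523459/66 ≈ -7.9581e+5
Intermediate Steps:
c = -10
Z(x, f) = 2*f*(-10 + x) (Z(x, f) = (x - 10)*(f + f) = (-10 + x)*(2*f) = 2*f*(-10 + x))
s*647 + Y(Z(-1, -3)) = -1230*647 + 1/(2*(-3)*(-10 - 1)) = -795810 + 1/(2*(-3)*(-11)) = -795810 + 1/66 = -52523459/66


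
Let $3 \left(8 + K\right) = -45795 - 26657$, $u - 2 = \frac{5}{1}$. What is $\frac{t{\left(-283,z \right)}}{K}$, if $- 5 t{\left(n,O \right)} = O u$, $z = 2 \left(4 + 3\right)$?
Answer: $\frac{147}{181190} \approx 0.0008113$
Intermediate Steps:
$z = 14$ ($z = 2 \cdot 7 = 14$)
$u = 7$ ($u = 2 + \frac{5}{1} = 2 + 5 \cdot 1 = 2 + 5 = 7$)
$t{\left(n,O \right)} = - \frac{7 O}{5}$ ($t{\left(n,O \right)} = - \frac{O 7}{5} = - \frac{7 O}{5}$)
$K = - \frac{72476}{3}$ ($K = -8 + \frac{-45795 - 26657}{3} = -8 + \frac{1}{3} \left(-72452\right) = -8 - \frac{72452}{3} = - \frac{72476}{3} \approx -24159.0$)
$\frac{t{\left(-283,z \right)}}{K} = \frac{\left(- \frac{7}{5}\right) 14}{- \frac{72476}{3}} = \left(- \frac{98}{5}\right) \left(- \frac{3}{72476}\right) = \frac{147}{181190}$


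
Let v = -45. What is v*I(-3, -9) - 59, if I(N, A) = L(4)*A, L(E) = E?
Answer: 1561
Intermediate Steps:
I(N, A) = 4*A
v*I(-3, -9) - 59 = -180*(-9) - 59 = -45*(-36) - 59 = 1620 - 59 = 1561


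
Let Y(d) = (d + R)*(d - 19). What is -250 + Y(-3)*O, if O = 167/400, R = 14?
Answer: -70207/200 ≈ -351.04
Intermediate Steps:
O = 167/400 (O = 167*(1/400) = 167/400 ≈ 0.41750)
Y(d) = (-19 + d)*(14 + d) (Y(d) = (d + 14)*(d - 19) = (14 + d)*(-19 + d) = (-19 + d)*(14 + d))
-250 + Y(-3)*O = -250 + (-266 + (-3)² - 5*(-3))*(167/400) = -250 + (-266 + 9 + 15)*(167/400) = -250 - 242*167/400 = -250 - 20207/200 = -70207/200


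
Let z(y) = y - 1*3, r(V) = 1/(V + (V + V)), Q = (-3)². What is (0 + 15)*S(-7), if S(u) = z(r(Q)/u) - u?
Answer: 3775/63 ≈ 59.921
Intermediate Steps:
Q = 9
r(V) = 1/(3*V) (r(V) = 1/(V + 2*V) = 1/(3*V))
z(y) = -3 + y (z(y) = y - 3 = -3 + y)
S(u) = -3 - u + 1/(27*u) (S(u) = (-3 + ((⅓)/9)/u) - u = (-3 + ((⅓)*(⅑))/u) - u = (-3 + 1/(27*u)) - u = -3 - u + 1/(27*u))
(0 + 15)*S(-7) = (0 + 15)*(-3 - 1*(-7) + (1/27)/(-7)) = 15*(-3 + 7 + (1/27)*(-⅐)) = 15*(-3 + 7 - 1/189) = 15*(755/189) = 3775/63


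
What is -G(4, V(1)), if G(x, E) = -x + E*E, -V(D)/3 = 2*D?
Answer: -32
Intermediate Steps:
V(D) = -6*D
G(x, E) = E² - x (G(x, E) = -x + E² = E² - x)
-G(4, V(1)) = -((-6*1)² - 1*4) = -((-6)² - 4) = -(36 - 4) = -1*32 = -32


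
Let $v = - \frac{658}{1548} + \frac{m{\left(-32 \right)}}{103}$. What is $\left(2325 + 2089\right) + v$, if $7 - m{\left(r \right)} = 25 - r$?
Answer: $\frac{351820321}{79722} \approx 4413.1$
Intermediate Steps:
$m{\left(r \right)} = -18 + r$ ($m{\left(r \right)} = 7 - \left(25 - r\right) = 7 + \left(-25 + r\right) = -18 + r$)
$v = - \frac{72587}{79722}$ ($v = - \frac{658}{1548} + \frac{-18 - 32}{103} = \left(-658\right) \frac{1}{1548} - \frac{50}{103} = - \frac{329}{774} - \frac{50}{103} = - \frac{72587}{79722} \approx -0.9105$)
$\left(2325 + 2089\right) + v = \left(2325 + 2089\right) - \frac{72587}{79722} = 4414 - \frac{72587}{79722} = \frac{351820321}{79722}$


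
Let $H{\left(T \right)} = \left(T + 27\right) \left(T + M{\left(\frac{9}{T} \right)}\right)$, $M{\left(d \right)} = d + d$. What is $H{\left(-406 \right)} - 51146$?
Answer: $\frac{20857195}{203} \approx 1.0274 \cdot 10^{5}$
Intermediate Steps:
$M{\left(d \right)} = 2 d$
$H{\left(T \right)} = \left(27 + T\right) \left(T + \frac{18}{T}\right)$ ($H{\left(T \right)} = \left(T + 27\right) \left(T + 2 \frac{9}{T}\right) = \left(27 + T\right) \left(T + \frac{18}{T}\right)$)
$H{\left(-406 \right)} - 51146 = \left(18 + \left(-406\right)^{2} + 27 \left(-406\right) + \frac{486}{-406}\right) - 51146 = \left(18 + 164836 - 10962 + 486 \left(- \frac{1}{406}\right)\right) - 51146 = \left(18 + 164836 - 10962 - \frac{243}{203}\right) - 51146 = \frac{31239833}{203} - 51146 = \frac{20857195}{203}$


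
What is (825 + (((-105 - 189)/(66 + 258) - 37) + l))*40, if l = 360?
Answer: 1238860/27 ≈ 45884.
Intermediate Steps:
(825 + (((-105 - 189)/(66 + 258) - 37) + l))*40 = (825 + (((-105 - 189)/(66 + 258) - 37) + 360))*40 = (825 + ((-294/324 - 37) + 360))*40 = (825 + ((-294*1/324 - 37) + 360))*40 = (825 + ((-49/54 - 37) + 360))*40 = (825 + (-2047/54 + 360))*40 = (825 + 17393/54)*40 = (61943/54)*40 = 1238860/27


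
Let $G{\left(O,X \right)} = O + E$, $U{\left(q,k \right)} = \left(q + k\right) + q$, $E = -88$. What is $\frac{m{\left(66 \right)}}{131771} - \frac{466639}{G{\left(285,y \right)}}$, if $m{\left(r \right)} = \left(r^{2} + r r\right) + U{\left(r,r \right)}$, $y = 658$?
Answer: $- \frac{61487732399}{25958887} \approx -2368.7$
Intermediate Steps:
$U{\left(q,k \right)} = k + 2 q$ ($U{\left(q,k \right)} = \left(k + q\right) + q = k + 2 q$)
$G{\left(O,X \right)} = -88 + O$ ($G{\left(O,X \right)} = O - 88 = -88 + O$)
$m{\left(r \right)} = 2 r^{2} + 3 r$ ($m{\left(r \right)} = \left(r^{2} + r r\right) + \left(r + 2 r\right) = \left(r^{2} + r^{2}\right) + 3 r = 2 r^{2} + 3 r$)
$\frac{m{\left(66 \right)}}{131771} - \frac{466639}{G{\left(285,y \right)}} = \frac{66 \left(3 + 2 \cdot 66\right)}{131771} - \frac{466639}{-88 + 285} = 66 \left(3 + 132\right) \frac{1}{131771} - \frac{466639}{197} = 66 \cdot 135 \cdot \frac{1}{131771} - \frac{466639}{197} = 8910 \cdot \frac{1}{131771} - \frac{466639}{197} = \frac{8910}{131771} - \frac{466639}{197} = - \frac{61487732399}{25958887}$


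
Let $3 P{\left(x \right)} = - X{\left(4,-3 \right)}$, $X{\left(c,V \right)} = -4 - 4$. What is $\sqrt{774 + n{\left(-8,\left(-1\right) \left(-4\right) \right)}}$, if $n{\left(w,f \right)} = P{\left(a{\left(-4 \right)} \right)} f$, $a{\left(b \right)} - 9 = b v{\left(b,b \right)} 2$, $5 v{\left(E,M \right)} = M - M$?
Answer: $\frac{\sqrt{7062}}{3} \approx 28.012$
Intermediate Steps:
$v{\left(E,M \right)} = 0$ ($v{\left(E,M \right)} = \frac{M - M}{5} = \frac{1}{5} \cdot 0 = 0$)
$X{\left(c,V \right)} = -8$
$a{\left(b \right)} = 9$ ($a{\left(b \right)} = 9 + b 0 \cdot 2 = 9 + 0 \cdot 2 = 9 + 0 = 9$)
$P{\left(x \right)} = \frac{8}{3}$ ($P{\left(x \right)} = \frac{\left(-1\right) \left(-8\right)}{3} = \frac{1}{3} \cdot 8 = \frac{8}{3}$)
$n{\left(w,f \right)} = \frac{8 f}{3}$
$\sqrt{774 + n{\left(-8,\left(-1\right) \left(-4\right) \right)}} = \sqrt{774 + \frac{8 \left(\left(-1\right) \left(-4\right)\right)}{3}} = \sqrt{774 + \frac{8}{3} \cdot 4} = \sqrt{774 + \frac{32}{3}} = \sqrt{\frac{2354}{3}} = \frac{\sqrt{7062}}{3}$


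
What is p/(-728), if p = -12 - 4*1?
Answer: 2/91 ≈ 0.021978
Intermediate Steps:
p = -16 (p = -12 - 4 = -16)
p/(-728) = -16/(-728) = -16*(-1/728) = 2/91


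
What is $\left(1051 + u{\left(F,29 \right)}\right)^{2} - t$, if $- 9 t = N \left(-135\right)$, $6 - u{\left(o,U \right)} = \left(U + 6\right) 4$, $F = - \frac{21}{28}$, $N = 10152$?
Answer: $688609$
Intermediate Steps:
$F = - \frac{3}{4}$ ($F = \left(-21\right) \frac{1}{28} = - \frac{3}{4} \approx -0.75$)
$u{\left(o,U \right)} = -18 - 4 U$ ($u{\left(o,U \right)} = 6 - \left(U + 6\right) 4 = 6 - \left(6 + U\right) 4 = 6 - \left(24 + 4 U\right) = -18 - 4 U$)
$t = 152280$ ($t = - \frac{10152 \left(-135\right)}{9} = \left(- \frac{1}{9}\right) \left(-1370520\right) = 152280$)
$\left(1051 + u{\left(F,29 \right)}\right)^{2} - t = \left(1051 - 134\right)^{2} - 152280 = 917^{2} - 152280 = 840889 - 152280 = 688609$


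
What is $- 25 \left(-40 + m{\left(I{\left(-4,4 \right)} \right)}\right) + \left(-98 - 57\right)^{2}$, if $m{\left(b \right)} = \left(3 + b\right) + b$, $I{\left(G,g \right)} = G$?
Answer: $25150$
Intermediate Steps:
$m{\left(b \right)} = 3 + 2 b$
$- 25 \left(-40 + m{\left(I{\left(-4,4 \right)} \right)}\right) + \left(-98 - 57\right)^{2} = - 25 \left(-40 + \left(3 + 2 \left(-4\right)\right)\right) + \left(-98 - 57\right)^{2} = - 25 \left(-40 + \left(3 - 8\right)\right) + \left(-155\right)^{2} = - 25 \left(-40 - 5\right) + 24025 = \left(-25\right) \left(-45\right) + 24025 = 1125 + 24025 = 25150$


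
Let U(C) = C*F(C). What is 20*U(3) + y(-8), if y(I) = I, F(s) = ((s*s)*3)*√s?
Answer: -8 + 1620*√3 ≈ 2797.9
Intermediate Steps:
F(s) = 3*s^(5/2) (F(s) = (s²*3)*√s = (3*s²)*√s = 3*s^(5/2))
U(C) = 3*C^(7/2) (U(C) = C*(3*C^(5/2)) = 3*C^(7/2))
20*U(3) + y(-8) = 20*(3*3^(7/2)) - 8 = 20*(3*(27*√3)) - 8 = 20*(81*√3) - 8 = 1620*√3 - 8 = -8 + 1620*√3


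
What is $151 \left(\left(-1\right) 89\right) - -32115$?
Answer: $18676$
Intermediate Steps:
$151 \left(\left(-1\right) 89\right) - -32115 = 151 \left(-89\right) + 32115 = -13439 + 32115 = 18676$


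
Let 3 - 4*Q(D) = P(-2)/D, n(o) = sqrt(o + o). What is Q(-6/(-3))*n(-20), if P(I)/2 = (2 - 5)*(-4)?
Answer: -9*I*sqrt(10)/2 ≈ -14.23*I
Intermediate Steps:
n(o) = sqrt(2)*sqrt(o) (n(o) = sqrt(2*o) = sqrt(2)*sqrt(o))
P(I) = 24 (P(I) = 2*((2 - 5)*(-4)) = 2*(-3*(-4)) = 2*12 = 24)
Q(D) = 3/4 - 6/D
Q(-6/(-3))*n(-20) = (3/4 - 6/((-6/(-3))))*(sqrt(2)*sqrt(-20)) = (3/4 - 6/((-6*(-1/3))))*(sqrt(2)*(2*I*sqrt(5))) = (3/4 - 6/2)*(2*I*sqrt(10)) = (3/4 - 6*1/2)*(2*I*sqrt(10)) = (3/4 - 3)*(2*I*sqrt(10)) = -9*I*sqrt(10)/2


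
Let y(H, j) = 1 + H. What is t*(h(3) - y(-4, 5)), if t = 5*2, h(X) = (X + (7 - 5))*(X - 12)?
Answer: -420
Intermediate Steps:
h(X) = (-12 + X)*(2 + X) (h(X) = (X + 2)*(-12 + X) = (2 + X)*(-12 + X) = (-12 + X)*(2 + X))
t = 10
t*(h(3) - y(-4, 5)) = 10*((-24 + 3² - 10*3) - (1 - 4)) = 10*((-24 + 9 - 30) - 1*(-3)) = 10*(-45 + 3) = 10*(-42) = -420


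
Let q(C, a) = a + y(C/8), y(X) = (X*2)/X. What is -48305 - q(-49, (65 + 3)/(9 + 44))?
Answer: -2560339/53 ≈ -48308.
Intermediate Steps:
y(X) = 2 (y(X) = (2*X)/X = 2)
q(C, a) = 2 + a (q(C, a) = a + 2 = 2 + a)
-48305 - q(-49, (65 + 3)/(9 + 44)) = -48305 - (2 + (65 + 3)/(9 + 44)) = -48305 - (2 + 68/53) = -48305 - 1*174/53 = -48305 - 174/53 = -2560339/53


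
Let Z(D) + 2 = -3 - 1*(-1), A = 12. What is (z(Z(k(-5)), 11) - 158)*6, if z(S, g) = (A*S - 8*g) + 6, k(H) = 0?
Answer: -1728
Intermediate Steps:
Z(D) = -4 (Z(D) = -2 + (-3 - 1*(-1)) = -2 + (-3 + 1) = -2 - 2 = -4)
z(S, g) = 6 - 8*g + 12*S (z(S, g) = (12*S - 8*g) + 6 = (-8*g + 12*S) + 6 = 6 - 8*g + 12*S)
(z(Z(k(-5)), 11) - 158)*6 = ((6 - 8*11 + 12*(-4)) - 158)*6 = ((6 - 88 - 48) - 158)*6 = (-130 - 158)*6 = -288*6 = -1728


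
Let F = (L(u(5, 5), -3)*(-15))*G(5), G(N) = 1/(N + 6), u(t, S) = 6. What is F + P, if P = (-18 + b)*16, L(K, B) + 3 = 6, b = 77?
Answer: 10339/11 ≈ 939.91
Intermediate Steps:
L(K, B) = 3 (L(K, B) = -3 + 6 = 3)
G(N) = 1/(6 + N)
P = 944 (P = (-18 + 77)*16 = 59*16 = 944)
F = -45/11 (F = (3*(-15))/(6 + 5) = -45/11 ≈ -4.0909)
F + P = -45/11 + 944 = 10339/11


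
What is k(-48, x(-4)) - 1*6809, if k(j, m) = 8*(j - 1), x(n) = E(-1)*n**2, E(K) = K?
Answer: -7201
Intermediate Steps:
x(n) = -n**2
k(j, m) = -8 + 8*j (k(j, m) = 8*(-1 + j) = -8 + 8*j)
k(-48, x(-4)) - 1*6809 = (-8 + 8*(-48)) - 1*6809 = (-8 - 384) - 6809 = -392 - 6809 = -7201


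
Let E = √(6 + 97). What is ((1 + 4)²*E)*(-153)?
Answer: -3825*√103 ≈ -38820.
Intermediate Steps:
E = √103 ≈ 10.149
((1 + 4)²*E)*(-153) = ((1 + 4)²*√103)*(-153) = (5²*√103)*(-153) = (25*√103)*(-153) = -3825*√103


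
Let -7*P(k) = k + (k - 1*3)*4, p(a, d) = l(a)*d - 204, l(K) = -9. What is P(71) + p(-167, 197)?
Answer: -2026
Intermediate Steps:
p(a, d) = -204 - 9*d (p(a, d) = -9*d - 204 = -204 - 9*d)
P(k) = 12/7 - 5*k/7 (P(k) = -(k + (k - 1*3)*4)/7 = -(k + (k - 3)*4)/7 = -(k + (-3 + k)*4)/7 = -(k + (-12 + 4*k))/7 = -(-12 + 5*k)/7 = 12/7 - 5*k/7)
P(71) + p(-167, 197) = (12/7 - 5/7*71) + (-204 - 9*197) = (12/7 - 355/7) + (-204 - 1773) = -49 - 1977 = -2026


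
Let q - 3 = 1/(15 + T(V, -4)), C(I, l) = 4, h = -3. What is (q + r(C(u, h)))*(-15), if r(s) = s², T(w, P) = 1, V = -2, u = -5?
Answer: -4575/16 ≈ -285.94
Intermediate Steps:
q = 49/16 (q = 3 + 1/(15 + 1) = 3 + 1/16 = 49/16 ≈ 3.0625)
(q + r(C(u, h)))*(-15) = (49/16 + 4²)*(-15) = (49/16 + 16)*(-15) = (305/16)*(-15) = -4575/16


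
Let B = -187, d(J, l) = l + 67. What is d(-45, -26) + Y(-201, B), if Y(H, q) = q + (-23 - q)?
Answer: 18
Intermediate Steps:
d(J, l) = 67 + l
Y(H, q) = -23
d(-45, -26) + Y(-201, B) = (67 - 26) - 23 = 41 - 23 = 18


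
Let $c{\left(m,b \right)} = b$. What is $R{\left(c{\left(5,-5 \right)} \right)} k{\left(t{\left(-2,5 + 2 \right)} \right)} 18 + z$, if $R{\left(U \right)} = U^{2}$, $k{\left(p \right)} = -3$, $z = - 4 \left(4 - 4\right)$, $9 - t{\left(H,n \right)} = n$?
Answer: $-1350$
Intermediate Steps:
$t{\left(H,n \right)} = 9 - n$
$z = 0$ ($z = \left(-4\right) 0 = 0$)
$R{\left(c{\left(5,-5 \right)} \right)} k{\left(t{\left(-2,5 + 2 \right)} \right)} 18 + z = \left(-5\right)^{2} \left(-3\right) 18 + 0 = 25 \left(-3\right) 18 + 0 = \left(-75\right) 18 + 0 = -1350 + 0 = -1350$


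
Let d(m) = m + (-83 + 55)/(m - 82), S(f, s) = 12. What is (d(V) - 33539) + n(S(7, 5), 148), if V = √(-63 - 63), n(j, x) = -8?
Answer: -114897327/3425 + 10317*I*√14/3425 ≈ -33547.0 + 11.271*I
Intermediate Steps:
V = 3*I*√14 (V = √(-126) = 3*I*√14 ≈ 11.225*I)
d(m) = m - 28/(-82 + m)
(d(V) - 33539) + n(S(7, 5), 148) = ((-28 + (3*I*√14)² - 246*I*√14)/(-82 + 3*I*√14) - 33539) - 8 = ((-28 - 126 - 246*I*√14)/(-82 + 3*I*√14) - 33539) - 8 = ((-154 - 246*I*√14)/(-82 + 3*I*√14) - 33539) - 8 = (-33539 + (-154 - 246*I*√14)/(-82 + 3*I*√14)) - 8 = -33547 + (-154 - 246*I*√14)/(-82 + 3*I*√14)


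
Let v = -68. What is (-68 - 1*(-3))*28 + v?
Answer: -1888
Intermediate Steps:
(-68 - 1*(-3))*28 + v = (-68 - 1*(-3))*28 - 68 = (-68 + 3)*28 - 68 = -65*28 - 68 = -1820 - 68 = -1888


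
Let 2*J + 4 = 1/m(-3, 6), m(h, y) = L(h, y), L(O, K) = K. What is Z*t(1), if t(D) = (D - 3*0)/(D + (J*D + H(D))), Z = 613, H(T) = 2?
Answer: 7356/13 ≈ 565.85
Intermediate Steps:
m(h, y) = y
J = -23/12 (J = -2 + (½)/6 = -2 + (½)*(⅙) = -2 + 1/12 = -23/12 ≈ -1.9167)
t(D) = D/(2 - 11*D/12) (t(D) = (D - 3*0)/(D + (-23*D/12 + 2)) = (D + 0)/(D + (2 - 23*D/12)) = D/(2 - 11*D/12))
Z*t(1) = 613*(12*1/(24 - 11*1)) = 613*(12*1/(24 - 11)) = 613*(12*1/13) = 613*(12*1*(1/13)) = 613*(12/13) = 7356/13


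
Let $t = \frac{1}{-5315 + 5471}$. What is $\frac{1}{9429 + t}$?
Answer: $\frac{156}{1470925} \approx 0.00010606$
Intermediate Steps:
$t = \frac{1}{156} \approx 0.0064103$
$\frac{1}{9429 + t} = \frac{1}{9429 + \frac{1}{156}} = \frac{1}{\frac{1470925}{156}} = \frac{156}{1470925}$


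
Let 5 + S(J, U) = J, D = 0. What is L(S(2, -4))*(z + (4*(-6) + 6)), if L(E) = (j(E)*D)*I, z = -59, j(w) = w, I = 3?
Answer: 0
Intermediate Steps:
S(J, U) = -5 + J
L(E) = 0 (L(E) = (E*0)*3 = 0*3 = 0)
L(S(2, -4))*(z + (4*(-6) + 6)) = 0*(-59 + (4*(-6) + 6)) = 0*(-59 + (-24 + 6)) = 0*(-59 - 18) = 0*(-77) = 0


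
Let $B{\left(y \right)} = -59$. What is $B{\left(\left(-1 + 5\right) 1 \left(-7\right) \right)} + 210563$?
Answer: $210504$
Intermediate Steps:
$B{\left(\left(-1 + 5\right) 1 \left(-7\right) \right)} + 210563 = -59 + 210563 = 210504$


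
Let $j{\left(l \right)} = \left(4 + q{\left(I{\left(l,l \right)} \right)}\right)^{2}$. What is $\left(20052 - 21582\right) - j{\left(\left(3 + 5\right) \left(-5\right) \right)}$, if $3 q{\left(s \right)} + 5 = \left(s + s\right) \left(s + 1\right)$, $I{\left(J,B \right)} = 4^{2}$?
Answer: $- \frac{317371}{9} \approx -35263.0$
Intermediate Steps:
$I{\left(J,B \right)} = 16$
$q{\left(s \right)} = - \frac{5}{3} + \frac{2 s \left(1 + s\right)}{3}$ ($q{\left(s \right)} = - \frac{5}{3} + \frac{\left(s + s\right) \left(s + 1\right)}{3} = - \frac{5}{3} + \frac{2 s \left(1 + s\right)}{3}$)
$j{\left(l \right)} = \frac{303601}{9}$ ($j{\left(l \right)} = \left(4 + \left(- \frac{5}{3} + \frac{2}{3} \cdot 16 + \frac{2 \cdot 16^{2}}{3}\right)\right)^{2} = \left(4 + \left(- \frac{5}{3} + \frac{32}{3} + \frac{2}{3} \cdot 256\right)\right)^{2} = \left(4 + \left(- \frac{5}{3} + \frac{32}{3} + \frac{512}{3}\right)\right)^{2} = \left(4 + \frac{539}{3}\right)^{2} = \left(\frac{551}{3}\right)^{2} = \frac{303601}{9}$)
$\left(20052 - 21582\right) - j{\left(\left(3 + 5\right) \left(-5\right) \right)} = \left(20052 - 21582\right) - \frac{303601}{9} = -1530 - \frac{303601}{9} = - \frac{317371}{9}$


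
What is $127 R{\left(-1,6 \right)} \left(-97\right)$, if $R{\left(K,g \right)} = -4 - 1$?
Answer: $61595$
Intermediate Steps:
$R{\left(K,g \right)} = -5$
$127 R{\left(-1,6 \right)} \left(-97\right) = 127 \left(-5\right) \left(-97\right) = \left(-635\right) \left(-97\right) = 61595$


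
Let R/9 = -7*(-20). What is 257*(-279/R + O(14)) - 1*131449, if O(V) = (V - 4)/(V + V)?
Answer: -18397977/140 ≈ -1.3141e+5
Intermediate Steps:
R = 1260 (R = 9*(-7*(-20)) = 9*140 = 1260)
O(V) = (-4 + V)/(2*V) (O(V) = (-4 + V)/((2*V)) = (-4 + V)*(1/(2*V)) = (-4 + V)/(2*V))
257*(-279/R + O(14)) - 1*131449 = 257*(-279/1260 + (½)*(-4 + 14)/14) - 1*131449 = 257*(-279*1/1260 + (½)*(1/14)*10) - 131449 = 257*(-31/140 + 5/14) - 131449 = 257*(19/140) - 131449 = 4883/140 - 131449 = -18397977/140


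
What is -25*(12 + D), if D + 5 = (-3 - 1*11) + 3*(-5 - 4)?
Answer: 850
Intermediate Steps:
D = -46 (D = -5 + ((-3 - 1*11) + 3*(-5 - 4)) = -5 + ((-3 - 11) + 3*(-9)) = -5 + (-14 - 27) = -5 - 41 = -46)
-25*(12 + D) = -25*(12 - 46) = -25*(-34) = 850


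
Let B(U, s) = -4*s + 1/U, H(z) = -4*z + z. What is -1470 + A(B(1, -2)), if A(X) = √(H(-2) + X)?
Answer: -1470 + √15 ≈ -1466.1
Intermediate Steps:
H(z) = -3*z
B(U, s) = 1/U - 4*s
A(X) = √(6 + X) (A(X) = √(-3*(-2) + X) = √(6 + X))
-1470 + A(B(1, -2)) = -1470 + √(6 + (1/1 - 4*(-2))) = -1470 + √(6 + (1 + 8)) = -1470 + √(6 + 9) = -1470 + √15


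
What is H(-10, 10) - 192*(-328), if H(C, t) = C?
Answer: 62966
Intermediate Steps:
H(-10, 10) - 192*(-328) = -10 - 192*(-328) = -10 + 62976 = 62966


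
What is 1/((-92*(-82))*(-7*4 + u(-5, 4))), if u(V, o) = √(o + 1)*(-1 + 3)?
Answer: -7/1440904 - √5/2881808 ≈ -5.6340e-6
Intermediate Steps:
u(V, o) = 2*√(1 + o) (u(V, o) = √(1 + o)*2 = 2*√(1 + o))
1/((-92*(-82))*(-7*4 + u(-5, 4))) = 1/((-92*(-82))*(-7*4 + 2*√(1 + 4))) = 1/(7544*(-28 + 2*√5)) = 1/(-211232 + 15088*√5)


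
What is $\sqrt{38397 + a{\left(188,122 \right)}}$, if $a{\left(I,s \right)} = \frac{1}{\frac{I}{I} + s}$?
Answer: $\frac{4 \sqrt{36306771}}{123} \approx 195.95$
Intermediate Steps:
$a{\left(I,s \right)} = \frac{1}{1 + s}$
$\sqrt{38397 + a{\left(188,122 \right)}} = \sqrt{38397 + \frac{1}{1 + 122}} = \sqrt{38397 + \frac{1}{123}} = \sqrt{\frac{4722832}{123}} = \frac{4 \sqrt{36306771}}{123}$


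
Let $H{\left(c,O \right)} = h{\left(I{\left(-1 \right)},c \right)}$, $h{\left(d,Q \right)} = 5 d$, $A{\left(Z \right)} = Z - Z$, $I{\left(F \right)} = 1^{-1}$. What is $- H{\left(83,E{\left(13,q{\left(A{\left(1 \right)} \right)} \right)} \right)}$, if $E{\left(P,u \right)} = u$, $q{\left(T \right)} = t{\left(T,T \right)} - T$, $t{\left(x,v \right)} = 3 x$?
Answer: $-5$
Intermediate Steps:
$I{\left(F \right)} = 1$
$A{\left(Z \right)} = 0$
$q{\left(T \right)} = 2 T$ ($q{\left(T \right)} = 3 T - T = 2 T$)
$H{\left(c,O \right)} = 5$ ($H{\left(c,O \right)} = 5 \cdot 1 = 5$)
$- H{\left(83,E{\left(13,q{\left(A{\left(1 \right)} \right)} \right)} \right)} = \left(-1\right) 5 = -5$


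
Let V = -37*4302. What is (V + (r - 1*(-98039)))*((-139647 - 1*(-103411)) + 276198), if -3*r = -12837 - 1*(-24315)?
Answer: -15588171482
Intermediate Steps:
V = -159174
r = -3826 (r = -(-12837 - 1*(-24315))/3 = -(-12837 + 24315)/3 = -⅓*11478 = -3826)
(V + (r - 1*(-98039)))*((-139647 - 1*(-103411)) + 276198) = (-159174 + (-3826 - 1*(-98039)))*((-139647 - 1*(-103411)) + 276198) = (-159174 + (-3826 + 98039))*((-139647 + 103411) + 276198) = (-159174 + 94213)*(-36236 + 276198) = -64961*239962 = -15588171482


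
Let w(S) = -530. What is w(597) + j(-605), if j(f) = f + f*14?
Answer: -9605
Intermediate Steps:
j(f) = 15*f (j(f) = f + 14*f = 15*f)
w(597) + j(-605) = -530 + 15*(-605) = -530 - 9075 = -9605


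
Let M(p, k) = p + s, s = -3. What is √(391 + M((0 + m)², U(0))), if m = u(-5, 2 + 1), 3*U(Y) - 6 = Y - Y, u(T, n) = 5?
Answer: √413 ≈ 20.322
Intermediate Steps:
U(Y) = 2 (U(Y) = 2 + (Y - Y)/3 = 2 + (⅓)*0 = 2 + 0 = 2)
m = 5
M(p, k) = -3 + p (M(p, k) = p - 3 = -3 + p)
√(391 + M((0 + m)², U(0))) = √(391 + (-3 + (0 + 5)²)) = √(391 + (-3 + 5²)) = √(391 + (-3 + 25)) = √(391 + 22) = √413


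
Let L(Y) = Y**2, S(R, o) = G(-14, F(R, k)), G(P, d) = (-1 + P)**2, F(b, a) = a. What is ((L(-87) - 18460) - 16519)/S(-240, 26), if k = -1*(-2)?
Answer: -5482/45 ≈ -121.82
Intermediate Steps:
k = 2
S(R, o) = 225 (S(R, o) = (-1 - 14)**2 = (-15)**2 = 225)
((L(-87) - 18460) - 16519)/S(-240, 26) = (((-87)**2 - 18460) - 16519)/225 = ((7569 - 18460) - 16519)*(1/225) = (-10891 - 16519)*(1/225) = -27410*1/225 = -5482/45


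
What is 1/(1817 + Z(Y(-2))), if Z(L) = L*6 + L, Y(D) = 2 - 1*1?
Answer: 1/1824 ≈ 0.00054825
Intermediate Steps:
Y(D) = 1 (Y(D) = 2 - 1 = 1)
Z(L) = 7*L (Z(L) = 6*L + L = 7*L)
1/(1817 + Z(Y(-2))) = 1/(1817 + 7*1) = 1/(1817 + 7) = 1/1824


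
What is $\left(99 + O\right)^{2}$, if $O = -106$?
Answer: $49$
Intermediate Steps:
$\left(99 + O\right)^{2} = \left(99 - 106\right)^{2} = \left(-7\right)^{2} = 49$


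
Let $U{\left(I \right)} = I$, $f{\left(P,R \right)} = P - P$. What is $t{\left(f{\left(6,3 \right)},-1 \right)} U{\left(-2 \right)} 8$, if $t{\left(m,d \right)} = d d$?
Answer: $-16$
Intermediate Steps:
$f{\left(P,R \right)} = 0$
$t{\left(m,d \right)} = d^{2}$
$t{\left(f{\left(6,3 \right)},-1 \right)} U{\left(-2 \right)} 8 = \left(-1\right)^{2} \left(-2\right) 8 = 1 \left(-2\right) 8 = \left(-2\right) 8 = -16$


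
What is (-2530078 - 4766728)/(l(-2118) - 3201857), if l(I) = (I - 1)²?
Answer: -3648403/644152 ≈ -5.6639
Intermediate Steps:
l(I) = (-1 + I)²
(-2530078 - 4766728)/(l(-2118) - 3201857) = (-2530078 - 4766728)/((-1 - 2118)² - 3201857) = -7296806/((-2119)² - 3201857) = -7296806/(4490161 - 3201857) = -7296806/1288304 = -7296806*1/1288304 = -3648403/644152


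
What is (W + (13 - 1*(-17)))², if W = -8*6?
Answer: 324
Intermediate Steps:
W = -48
(W + (13 - 1*(-17)))² = (-48 + (13 - 1*(-17)))² = (-48 + (13 + 17))² = (-48 + 30)² = (-18)² = 324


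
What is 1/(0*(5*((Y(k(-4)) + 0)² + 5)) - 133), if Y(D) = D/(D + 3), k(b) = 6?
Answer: -1/133 ≈ -0.0075188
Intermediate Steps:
Y(D) = D/(3 + D)
1/(0*(5*((Y(k(-4)) + 0)² + 5)) - 133) = 1/(0*(5*((6/(3 + 6) + 0)² + 5)) - 133) = 1/(0*(5*((6/9 + 0)² + 5)) - 133) = 1/(0*(5*((6*(⅑) + 0)² + 5)) - 133) = 1/(0*(5*((⅔ + 0)² + 5)) - 133) = 1/(0*(5*((⅔)² + 5)) - 133) = 1/(0*(5*(4/9 + 5)) - 133) = 1/(0*(5*(49/9)) - 133) = 1/(0*(245/9) - 133) = 1/(0 - 133) = 1/(-133) = -1/133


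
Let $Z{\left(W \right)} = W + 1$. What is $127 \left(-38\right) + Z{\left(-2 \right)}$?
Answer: $-4827$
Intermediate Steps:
$Z{\left(W \right)} = 1 + W$
$127 \left(-38\right) + Z{\left(-2 \right)} = 127 \left(-38\right) + \left(1 - 2\right) = -4826 - 1 = -4827$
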